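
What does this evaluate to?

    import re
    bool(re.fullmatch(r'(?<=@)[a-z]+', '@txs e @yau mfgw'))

The lookaround is zero-width — it requires the adjacent text to match without consuming it, so the asserted text isn't part of the match.
`fullmatch` succeeds only if the pattern covers the string from start to end.
Here there's no way to consume every character, so the call returns None, and `bool(None)` is False.

False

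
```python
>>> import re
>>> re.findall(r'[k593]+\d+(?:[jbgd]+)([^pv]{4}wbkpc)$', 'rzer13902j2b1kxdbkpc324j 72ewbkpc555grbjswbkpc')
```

`findall` collects group 1 from the one match (1 total).

['rbjswbkpc']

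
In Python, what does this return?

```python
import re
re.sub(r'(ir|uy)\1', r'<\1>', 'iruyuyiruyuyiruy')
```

`\1` has to match the exact text group 1 already captured.
Matches: at [2:6] → 'uyuy'; at [8:12] → 'uyuy'.
Each match is replaced using the text its own group 1 captured.

'ir<uy>ir<uy>iruy'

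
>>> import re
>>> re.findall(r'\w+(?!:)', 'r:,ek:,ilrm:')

The negative lookaround is zero-width — it rules out positions where the adjacent text would match, without consuming anything.
Since nothing is captured, `findall` lists the 2 matched substrings directly.

['e', 'ilr']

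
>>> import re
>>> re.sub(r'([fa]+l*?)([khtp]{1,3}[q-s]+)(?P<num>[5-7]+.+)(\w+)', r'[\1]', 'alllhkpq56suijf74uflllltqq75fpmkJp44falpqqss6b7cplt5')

This matches one or more of one of [fa], then zero or more of a literal 'l' (lazy) (captured); then 1 to 3 of one of [khtp], then one or more of a character in [q-s] (captured); then one or more of a character in [5-7], then one or more of any character (captured as 'num'); then one or more of a word character (captured).
Matches: at [0:52] → 'alllhkpq56suijf74uflllltqq75fpmkJp44falpqqss6b7cplt5'.
Each match is replaced using the text its own group 1 captured.

'[alll]'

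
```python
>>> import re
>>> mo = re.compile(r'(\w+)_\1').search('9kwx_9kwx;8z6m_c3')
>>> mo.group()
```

'9kwx_9kwx'

`\1` has to match the exact text group 1 already captured.
Unlike `match`, `search` isn't anchored — it looks for the pattern anywhere in the string.
The match spans [0:9] → '9kwx_9kwx'.
Captured: group 1 = '9kwx'.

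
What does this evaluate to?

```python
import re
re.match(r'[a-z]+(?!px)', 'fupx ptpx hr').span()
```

(0, 4)

The negative lookaround is zero-width — it rules out positions where the adjacent text would match, without consuming anything.
`re.match` won't scan ahead — the pattern has to work from the very first character.
The match spans [0:4] → 'fupx'.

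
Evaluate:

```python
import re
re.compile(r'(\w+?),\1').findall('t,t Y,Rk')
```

`\1` has to match the exact text group 1 already captured.
Scanning left to right: at [0:3] match 't,t', group 1 = 't'.
Because there's exactly one group, `findall` drops the full match and keeps group 1 from the one hit.

['t']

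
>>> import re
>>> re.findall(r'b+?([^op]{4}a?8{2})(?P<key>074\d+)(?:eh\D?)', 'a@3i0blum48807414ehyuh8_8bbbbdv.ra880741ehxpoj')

This matches one or more of a literal 'b' (lazy); then exactly 4 of any character except [op], then optionally the literal 'a', then exactly 2 of a literal '8' (captured); then the literal '074', then one or more of a digit (captured as 'key'); then the literal 'eh', then optionally a non-digit (non-capturing group).
Scanning left to right: at [5:20] match 'blum48807414ehy', groups = ('lum488', '07414'); at [25:43] match 'bbbbdv.ra880741ehx', groups = ('dv.ra88', '0741').
`findall` packs the 2 group values into a tuple for every match.

[('lum488', '07414'), ('dv.ra88', '0741')]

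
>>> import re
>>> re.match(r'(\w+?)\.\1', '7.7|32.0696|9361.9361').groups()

('7',)

The match spans [0:3] → '7.7'.
Captured: group 1 = '7'.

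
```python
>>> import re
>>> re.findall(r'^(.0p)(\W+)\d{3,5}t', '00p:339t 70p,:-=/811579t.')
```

With 2 capturing groups, `findall` returns a 2-tuple per match.

[('00p', ':')]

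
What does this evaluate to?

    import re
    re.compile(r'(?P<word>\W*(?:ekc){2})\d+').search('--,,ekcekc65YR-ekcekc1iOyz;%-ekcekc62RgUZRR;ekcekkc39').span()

(0, 12)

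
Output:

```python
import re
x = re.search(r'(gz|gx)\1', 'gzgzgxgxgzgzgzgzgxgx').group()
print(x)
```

The backreference `\1` re-matches whatever the first group consumed, character for character.
`re.search` scans for the first position where the pattern succeeds.
The match spans [0:4] → 'gzgz'.
Captured: group 1 = 'gz'.

gzgz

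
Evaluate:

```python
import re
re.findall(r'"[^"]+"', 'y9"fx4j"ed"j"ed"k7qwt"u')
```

['"fx4j"', '"j"', '"k7qwt"']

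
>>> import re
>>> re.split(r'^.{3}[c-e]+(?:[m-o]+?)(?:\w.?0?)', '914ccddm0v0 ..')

['', ' ..']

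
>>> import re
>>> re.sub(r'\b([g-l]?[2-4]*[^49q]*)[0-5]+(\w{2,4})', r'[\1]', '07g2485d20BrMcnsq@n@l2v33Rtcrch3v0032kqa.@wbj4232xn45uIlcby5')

'[07g2]0BrMcnsq[@n@l2v33Rtcrch3v003][.@wbj]uIlcby5'

The replacement refers to a captured group, so each match is rewritten using its own captured text.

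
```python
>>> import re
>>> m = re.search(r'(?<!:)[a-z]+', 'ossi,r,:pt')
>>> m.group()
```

`(?!…)`/`(?<!…)` only lets a position through if the neighbouring text does NOT match; no characters are consumed.
`search` walks the string left to right and returns the first match it finds.
The match spans [0:4] → 'ossi'.

'ossi'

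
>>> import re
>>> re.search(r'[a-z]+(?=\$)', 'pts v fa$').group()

'fa'

The `(?=…)`/`(?<=…)` assertion just peeks at neighbouring text; it doesn't advance the match position.
The match spans [6:8] → 'fa'.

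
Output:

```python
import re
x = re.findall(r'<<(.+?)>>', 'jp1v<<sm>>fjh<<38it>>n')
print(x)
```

['sm', '38it']

Lazy quantifiers expand one character at a time until the remainder of the pattern can match.
`findall` collects group 1 from each match (2 total).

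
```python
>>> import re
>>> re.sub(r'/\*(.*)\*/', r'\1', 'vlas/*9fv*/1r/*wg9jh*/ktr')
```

Matches: at [4:22] → '/*9fv*/1r/*wg9jh*/'.
`\1` in the replacement pulls in group 1's text for each match.

'vlas9fv*/1r/*wg9jhktr'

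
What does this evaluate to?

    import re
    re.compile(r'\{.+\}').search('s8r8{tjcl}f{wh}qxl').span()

(4, 15)

`re.search` scans for the first position where the pattern succeeds.
The match spans [4:15] → '{tjcl}f{wh}'.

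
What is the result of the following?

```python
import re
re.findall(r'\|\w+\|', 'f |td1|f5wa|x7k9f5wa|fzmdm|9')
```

With no groups in the pattern, `findall` gives back each whole match — 2 here.

['|td1|', '|x7k9f5wa|']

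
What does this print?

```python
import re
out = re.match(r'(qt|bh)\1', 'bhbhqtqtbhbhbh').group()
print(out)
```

bhbh

With `match`, the pattern is implicitly anchored at the beginning.
The match spans [0:4] → 'bhbh'.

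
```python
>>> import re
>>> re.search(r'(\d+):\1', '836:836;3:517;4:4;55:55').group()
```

`\1` has to match the exact text group 1 already captured.
The match spans [0:7] → '836:836'.

'836:836'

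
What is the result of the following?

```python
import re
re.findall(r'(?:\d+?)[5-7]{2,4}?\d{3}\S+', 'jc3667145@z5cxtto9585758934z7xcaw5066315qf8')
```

No capturing groups, so `findall` returns the 1 full match string.

['3667145@z5cxtto9585758934z7xcaw5066315qf8']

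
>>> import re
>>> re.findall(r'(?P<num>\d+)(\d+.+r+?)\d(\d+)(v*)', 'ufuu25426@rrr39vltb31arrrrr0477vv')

`findall` packs the 4 group values into a tuple for every match.

[('2542', '6@rrr39vltb31arrrrr', '477', 'vv')]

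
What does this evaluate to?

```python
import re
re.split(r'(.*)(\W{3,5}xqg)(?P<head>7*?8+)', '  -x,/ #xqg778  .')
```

['', '  -x,', '/ #xqg', '778', '  .']

The pattern matches zero or more of any character (captured); then 3 to 5 of a non-word character, then the literal 'xqg' (captured); then zero or more of a literal '7' (lazy), then one or more of the literal '8' (captured as 'head').
Matches to split on: at [0:14] → '  -x,/ #xqg778'.
Because the pattern has a capturing group, `split` also inserts each captured text between the pieces.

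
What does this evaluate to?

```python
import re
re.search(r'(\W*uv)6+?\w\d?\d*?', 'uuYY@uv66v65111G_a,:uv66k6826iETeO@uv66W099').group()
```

'@uv66'

A non-greedy quantifier consumes as few characters as it can — just enough that the remainder of the pattern still matches from where it stops; whatever follows it matches normally.
The match spans [4:9] → '@uv66'.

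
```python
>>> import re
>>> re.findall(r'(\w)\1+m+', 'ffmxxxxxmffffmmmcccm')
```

['f', 'x', 'f', 'c']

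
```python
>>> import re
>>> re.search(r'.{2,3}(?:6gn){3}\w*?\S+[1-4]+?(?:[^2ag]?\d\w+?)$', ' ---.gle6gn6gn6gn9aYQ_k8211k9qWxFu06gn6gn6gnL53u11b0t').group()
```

'gle6gn6gn6gn9aYQ_k8211k9qWxFu06gn6gn6gnL53u11b0t'

Pattern: 2 to 3 of any character, then the literal '6gn' repeated 3 times, then zero or more of a word character (lazy); then one or more of a non-whitespace character, then one or more of a character in [1-4] (lazy); then optionally any character except [2ag], then a digit, then one or more of a word character (lazy) (non-capturing group); then anchored at the end.
Unlike `match`, `search` isn't anchored — it looks for the pattern anywhere in the string.
The match spans [5:53] → 'gle6gn6gn6gn9aYQ_k8211k9qWxFu06gn6gn6gnL53u11b0t'.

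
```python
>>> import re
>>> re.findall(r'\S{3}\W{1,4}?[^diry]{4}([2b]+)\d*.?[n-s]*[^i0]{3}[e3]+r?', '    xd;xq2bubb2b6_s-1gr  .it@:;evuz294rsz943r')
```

['2']

Pattern: exactly 3 of a non-whitespace character, then 1 to 4 of a non-word character (lazy), then exactly 4 of any character except [diry]; then one or more of one of [2b] (captured); then zero or more of a digit, then optionally any character, then zero or more of a character in [n-s]; then exactly 3 of any character except [i0], then one or more of one of [e3], then optionally a literal 'r'.
Scanning left to right: at [25:45] match '.it@:;evuz294rsz943r', group 1 = '2'.
Because there's exactly one group, `findall` drops the full match and keeps group 1 from the one hit.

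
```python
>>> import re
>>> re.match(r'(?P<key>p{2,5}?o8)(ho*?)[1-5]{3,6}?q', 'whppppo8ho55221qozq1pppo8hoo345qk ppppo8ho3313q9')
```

Pattern: 2 to 5 of the literal 'p' (lazy), then the literal 'o8' (captured as 'key'); then a literal 'h', then zero or more of the literal 'o' (lazy) (captured); then 3 to 6 of a character in [1-5] (lazy), then the literal 'q'.
`re.match` only tries the pattern at the start of the string.
Here position 0 doesn't satisfy it, so the call returns None.

None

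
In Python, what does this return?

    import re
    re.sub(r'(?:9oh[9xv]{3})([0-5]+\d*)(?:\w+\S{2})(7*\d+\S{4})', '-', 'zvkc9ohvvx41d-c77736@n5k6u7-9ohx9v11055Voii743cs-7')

`sub` substitutes '-' at each match site.

'zvkc-6u7--'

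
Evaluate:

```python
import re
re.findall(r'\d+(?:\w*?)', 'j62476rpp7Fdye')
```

Pattern: one or more of a digit; then zero or more of a word character (lazy) (non-capturing group).
Lazy quantifiers expand one character at a time until the remainder of the pattern can match.
Walking the string: at [1:6] → '62476'; at [9:10] → '7'.
Since nothing is captured, `findall` lists the 2 matched substrings directly.

['62476', '7']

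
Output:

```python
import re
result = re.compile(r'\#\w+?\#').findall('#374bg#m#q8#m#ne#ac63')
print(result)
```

['#374bg#', '#q8#', '#ne#']

Matches: at [0:7] → '#374bg#'; at [8:12] → '#q8#'; at [13:17] → '#ne#'.
`findall` yields the raw match text (3 of them) because the pattern has no groups.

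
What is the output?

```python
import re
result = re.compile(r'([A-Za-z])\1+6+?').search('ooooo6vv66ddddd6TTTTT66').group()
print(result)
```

ooooo6

The backreference `\1` re-matches whatever the first group consumed, character for character.
`re.search` tries every starting position until one works.
The match spans [0:6] → 'ooooo6'.
Captured: group 1 = 'o'.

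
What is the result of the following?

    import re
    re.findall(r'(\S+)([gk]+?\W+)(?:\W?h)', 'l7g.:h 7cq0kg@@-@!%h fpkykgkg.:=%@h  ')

[('l7', 'g.:'), ('7cq0k', 'g@@-@!%'), ('fpkykgk', 'g.:=%@')]

The pattern matches one or more of a non-whitespace character (captured); then one or more of one of [gk] (lazy), then one or more of a non-word character (captured); then optionally a non-word character, then a literal 'h' (non-capturing group).
Matches: at [0:6] match 'l7g.:h', groups = ('l7', 'g.:'); at [7:20] match '7cq0kg@@-@!%h', groups = ('7cq0k', 'g@@-@!%'); at [21:35] match 'fpkykgkg.:=%@h', groups = ('fpkykgk', 'g.:=%@').
`findall` packs the 2 group values into a tuple for every match.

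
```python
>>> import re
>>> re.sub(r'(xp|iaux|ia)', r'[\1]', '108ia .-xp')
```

'108[ia] .-[xp]'

Matches: at [3:5] → 'ia'; at [8:10] → 'xp'.
Each match is replaced using the text its own group 1 captured.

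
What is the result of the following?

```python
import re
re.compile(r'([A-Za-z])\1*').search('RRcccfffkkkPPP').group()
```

'RR'

The backreference `\1` re-matches whatever the first group consumed, character for character.
Unlike `match`, `search` isn't anchored — it looks for the pattern anywhere in the string.
The match spans [0:2] → 'RR'.
Captured: group 1 = 'R'.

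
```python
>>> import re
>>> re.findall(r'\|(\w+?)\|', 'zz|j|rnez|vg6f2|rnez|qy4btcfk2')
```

Because there's exactly one group, `findall` drops the full match and keeps group 1 from each hit.

['j', 'vg6f2']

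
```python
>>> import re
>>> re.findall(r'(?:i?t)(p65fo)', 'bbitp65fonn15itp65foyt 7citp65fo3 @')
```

Pattern: optionally a literal 'i', then the literal 't' (non-capturing group); then the literal 'p65', then the literal 'fo' (captured).
Walking the string: at [2:9] match 'itp65fo', group 1 = 'p65fo'; at [13:20] match 'itp65fo', group 1 = 'p65fo'; at [25:32] match 'itp65fo', group 1 = 'p65fo'.
Because there's exactly one group, `findall` drops the full match and keeps group 1 from each hit.

['p65fo', 'p65fo', 'p65fo']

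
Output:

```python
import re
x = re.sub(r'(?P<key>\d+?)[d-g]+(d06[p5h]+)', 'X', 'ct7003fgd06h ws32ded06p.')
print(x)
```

This matches one or more of a digit (lazy) (captured as 'key'); then one or more of a character in [d-g]; then the literal 'd06', then one or more of one of [p5h] (captured).
Matches: at [2:12] → '7003fgd06h'; at [15:23] → '32ded06p'.
Every occurrence is swapped for 'X'.

ctX wsX.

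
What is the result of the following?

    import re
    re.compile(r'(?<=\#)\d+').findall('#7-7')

Because the assertion is zero-width, the text it checks is not consumed and won't appear in the result.
Scanning left to right: at [1:2] → '7'.
With no groups in the pattern, `findall` gives back each whole match — 1 here.

['7']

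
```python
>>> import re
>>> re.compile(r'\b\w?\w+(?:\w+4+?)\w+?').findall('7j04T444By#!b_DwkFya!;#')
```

['7j04T444B']

The pattern matches a word boundary (`\b`, zero-width); then optionally a word character, then one or more of a word character; then one or more of a word character, then one or more of the literal '4' (lazy) (non-capturing group); then one or more of a word character (lazy).
With the lazy modifier that quantifier settles for the fewest repetitions that let the rest of the pattern succeed (the atoms after it are unaffected and can still be greedy).
Walking the string: at [0:9] → '7j04T444B'.
No capturing groups, so `findall` returns the 1 full match string.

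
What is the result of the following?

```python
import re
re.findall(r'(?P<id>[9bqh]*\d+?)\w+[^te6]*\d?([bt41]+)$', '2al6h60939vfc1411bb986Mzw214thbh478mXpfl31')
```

This matches zero or more of one of [9bqh], then one or more of a digit (lazy) (captured as 'id'); then one or more of a word character, then zero or more of any character except [te6], then optionally a digit; then one or more of one of [bt41] (captured); then anchored at the end.
With 2 capturing groups, `findall` returns a 2-tuple per match.

[('2', '1')]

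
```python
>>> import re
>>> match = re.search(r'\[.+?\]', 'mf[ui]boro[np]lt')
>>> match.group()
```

'[ui]'

The match spans [2:6] → '[ui]'.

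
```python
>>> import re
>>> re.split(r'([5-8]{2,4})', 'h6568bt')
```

This matches 2 to 4 of a character in [5-8] (captured).
With a capturing group present, the delimiter's captured portion is kept in the result list.

['h', '6568', 'bt']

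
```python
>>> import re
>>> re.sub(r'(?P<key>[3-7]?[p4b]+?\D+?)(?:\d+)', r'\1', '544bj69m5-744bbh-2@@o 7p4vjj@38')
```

'544bjm5-744bbh-@@o 7p4vjj@'

The pattern matches optionally a character in [3-7], then one or more of one of [p4b] (lazy), then one or more of a non-digit (lazy) (captured as 'key'); then one or more of a digit (non-capturing group).
The replacement refers to a captured group, so each match is rewritten using its own captured text.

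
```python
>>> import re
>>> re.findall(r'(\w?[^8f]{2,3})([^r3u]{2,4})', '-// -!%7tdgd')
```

[('-//', ' -!%'), ('7td', 'gd')]

The pattern matches optionally a word character, then 2 to 3 of any character except [8f] (captured); then 2 to 4 of any character except [r3u] (captured).
Matches: at [0:7] match '-// -!%', groups = ('-//', ' -!%'); at [7:12] match '7tdgd', groups = ('7td', 'gd').
Multiple groups make `findall` return tuples — one 2-tuple for each match.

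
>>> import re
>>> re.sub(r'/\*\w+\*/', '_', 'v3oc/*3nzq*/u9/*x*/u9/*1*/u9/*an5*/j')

'v3oc_u9_u9_u9_j'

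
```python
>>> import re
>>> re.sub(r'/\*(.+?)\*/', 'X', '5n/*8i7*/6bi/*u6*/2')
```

'5nX6biX2'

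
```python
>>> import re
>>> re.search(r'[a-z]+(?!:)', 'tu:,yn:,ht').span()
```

The negative lookaround is zero-width — it rules out positions where the adjacent text would match, without consuming anything.
`re.search` scans for the first position where the pattern succeeds.
The match spans [0:1] → 't'.

(0, 1)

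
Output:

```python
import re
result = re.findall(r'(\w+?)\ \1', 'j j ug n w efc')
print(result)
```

A backreference is literal: `\1` must see the identical characters the first group matched.
With a single group, `findall` returns only what that group captured — 1 item.

['j']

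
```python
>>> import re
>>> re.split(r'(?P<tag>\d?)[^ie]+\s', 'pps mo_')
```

['', '', 'mo_']

The pattern matches optionally a digit (captured as 'tag'); then one or more of any character except [ie], then whitespace.
Matches to split on: at [0:4] → 'pps '.
Because the pattern has a capturing group, `split` also inserts each captured text between the pieces.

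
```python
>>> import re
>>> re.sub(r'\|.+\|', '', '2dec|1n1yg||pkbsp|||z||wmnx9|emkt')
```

Matches: at [4:29] → '|1n1yg||pkbsp|||z||wmnx9|'.
Every occurrence is swapped for ''.

'2decemkt'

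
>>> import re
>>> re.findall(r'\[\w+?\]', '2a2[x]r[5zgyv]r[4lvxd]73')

No capturing groups, so `findall` returns the 3 full match strings.

['[x]', '[5zgyv]', '[4lvxd]']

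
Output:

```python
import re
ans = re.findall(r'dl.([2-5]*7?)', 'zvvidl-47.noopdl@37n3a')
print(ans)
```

The pattern matches the literal 'dl', then any character; then zero or more of a character in [2-5], then optionally a literal '7' (captured).
Scanning left to right: at [4:9] match 'dl-47', group 1 = '47'; at [14:19] match 'dl@37', group 1 = '37'.
With a single group, `findall` returns only what that group captured — 2 items.

['47', '37']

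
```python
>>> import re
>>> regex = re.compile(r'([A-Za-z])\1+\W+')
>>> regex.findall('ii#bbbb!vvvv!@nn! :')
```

A backreference is literal: `\1` must see the identical characters the first group matched.
Walking the string: at [0:3] match 'ii#', group 1 = 'i'; at [3:8] match 'bbbb!', group 1 = 'b'; at [8:14] match 'vvvv!@', group 1 = 'v'; at [14:19] match 'nn! :', group 1 = 'n'.
With a single group, `findall` returns only what that group captured — 4 items.

['i', 'b', 'v', 'n']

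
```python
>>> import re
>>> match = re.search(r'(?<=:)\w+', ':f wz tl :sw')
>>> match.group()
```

'f'

The `(?=…)`/`(?<=…)` assertion just peeks at neighbouring text; it doesn't advance the match position.
`search` walks the string left to right and returns the first match it finds.
The match spans [1:2] → 'f'.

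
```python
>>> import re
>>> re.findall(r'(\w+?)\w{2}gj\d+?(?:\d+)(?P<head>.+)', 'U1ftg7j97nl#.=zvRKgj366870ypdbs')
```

[('zv', 'ypdbs')]

Pattern: one or more of a word character (lazy) (captured); then exactly 2 of a word character, then the literal 'gj', then one or more of a digit (lazy); then one or more of a digit (non-capturing group); then one or more of any character (captured as 'head').
Scanning left to right: at [14:31] match 'zvRKgj366870ypdbs', groups = ('zv', 'ypdbs').
2 groups means the one result is a tuple of 2 captured strings — 1 here.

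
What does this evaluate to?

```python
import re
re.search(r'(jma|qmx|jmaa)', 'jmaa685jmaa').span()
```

Branches in `(...|...)` are attempted left-to-right; the first branch that allows the whole pattern to succeed is taken.
`search` walks the string left to right and returns the first match it finds.
The match spans [0:3] → 'jma'.
Captured: group 1 = 'jma'.

(0, 3)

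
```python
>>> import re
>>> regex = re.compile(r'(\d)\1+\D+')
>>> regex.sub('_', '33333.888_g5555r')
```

'___'

The backreference `\1` re-matches whatever the first group consumed, character for character.
Matches: at [0:6] → '33333.'; at [6:11] → '888_g'; at [11:16] → '5555r'.
`sub` substitutes '_' at each match site.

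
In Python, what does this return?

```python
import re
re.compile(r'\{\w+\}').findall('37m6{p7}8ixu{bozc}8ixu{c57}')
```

['{p7}', '{bozc}', '{c57}']

Scanning left to right: at [4:8] → '{p7}'; at [12:18] → '{bozc}'; at [22:27] → '{c57}'.
`findall` yields the raw match text (3 of them) because the pattern has no groups.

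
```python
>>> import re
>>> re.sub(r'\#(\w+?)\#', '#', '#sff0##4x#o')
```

Each match is replaced by '#'.

'##o'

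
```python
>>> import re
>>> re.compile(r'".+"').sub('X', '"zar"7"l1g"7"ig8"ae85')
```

'Xae85'

`sub` substitutes 'X' at each match site.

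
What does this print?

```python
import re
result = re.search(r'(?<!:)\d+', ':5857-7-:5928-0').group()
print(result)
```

The negative lookahead/lookbehind blocks any match where the forbidden context is present.
The match spans [2:5] → '857'.

857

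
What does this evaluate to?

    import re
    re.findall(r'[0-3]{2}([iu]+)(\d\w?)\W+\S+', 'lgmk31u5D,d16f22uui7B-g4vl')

This matches exactly 2 of a character in [0-3]; then one or more of one of [iu] (captured); then a digit, then optionally a word character (captured); then one or more of a non-word character, then one or more of a non-whitespace character.
Scanning left to right: at [4:26] match '31u5D,d16f22uui7B-g4vl', groups = ('u', '5D').
`findall` packs the 2 group values into a tuple for every match.

[('u', '5D')]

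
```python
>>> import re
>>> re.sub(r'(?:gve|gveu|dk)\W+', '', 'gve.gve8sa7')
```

'gve8sa7'

Each match is replaced by ''.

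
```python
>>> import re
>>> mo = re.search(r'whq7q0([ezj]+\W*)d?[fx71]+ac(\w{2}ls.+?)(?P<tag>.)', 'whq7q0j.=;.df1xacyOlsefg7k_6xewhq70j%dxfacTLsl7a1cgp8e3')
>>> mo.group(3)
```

This matches the literal 'whq', then the literal '7q0'; then one or more of one of [ezj], then zero or more of a non-word character (captured); then optionally a literal 'd', then one or more of one of [fx71], then the literal 'ac'; then exactly 2 of a word character, then the literal 'ls', then one or more of any character (lazy) (captured); then any character (captured as 'tag').
`re.search` tries every starting position until one works.
The match spans [0:23] → 'whq7q0j.=;.df1xacyOlsef'.
Captured: group 1 = 'j.=;.', group 2 = 'yOlse', group 3 = 'f'.

'f'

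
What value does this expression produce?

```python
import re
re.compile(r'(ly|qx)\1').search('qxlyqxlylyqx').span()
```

`\1` is not a pattern — it's the concrete string captured by group 1, re-applied verbatim.
The match spans [6:10] → 'lyly'.

(6, 10)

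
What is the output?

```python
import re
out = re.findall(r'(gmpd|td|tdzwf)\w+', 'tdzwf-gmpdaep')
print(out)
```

Scanning left to right: at [0:5] match 'tdzwf', group 1 = 'td'; at [6:13] match 'gmpdaep', group 1 = 'gmpd'.
One capturing group, so `findall` returns just the captured substring from each match — 2 in all.

['td', 'gmpd']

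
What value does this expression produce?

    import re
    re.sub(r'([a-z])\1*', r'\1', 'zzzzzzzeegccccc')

'zegc'

The backreference `\1` re-matches whatever the first group consumed, character for character.
`\1` in the replacement pulls in group 1's text for each match.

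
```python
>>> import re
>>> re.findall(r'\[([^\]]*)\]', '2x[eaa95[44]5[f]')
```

Walking the string: at [2:12] match '[eaa95[44]', group 1 = 'eaa95[44'; at [13:16] match '[f]', group 1 = 'f'.
One capturing group, so `findall` returns just the captured substring from each match — 2 in all.

['eaa95[44', 'f']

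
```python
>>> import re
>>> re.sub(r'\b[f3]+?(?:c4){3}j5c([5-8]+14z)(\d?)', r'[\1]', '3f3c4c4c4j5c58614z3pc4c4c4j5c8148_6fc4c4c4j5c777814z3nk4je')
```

'[58614z]pc4c4c4j5c8148_6fc4c4c4j5c777814z3nk4je'

Pattern: a word boundary (`\b`, zero-width); then one or more of one of [f3] (lazy); then the literal 'c4' repeated 3 times, then the literal 'j5c'; then one or more of a character in [5-8], then the literal '14z' (captured); then optionally a digit (captured).
`\1` in the replacement pulls in group 1's text for each match.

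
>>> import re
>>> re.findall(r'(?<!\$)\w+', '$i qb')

['qb']

A negative assertion filters positions out without eating any characters.
Scanning left to right: at [3:5] → 'qb'.
Since nothing is captured, `findall` lists the 1 matched substring directly.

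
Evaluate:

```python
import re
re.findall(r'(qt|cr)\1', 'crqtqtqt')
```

The backreference `\1` re-matches whatever the first group consumed, character for character.
Walking the string: at [2:6] match 'qtqt', group 1 = 'qt'.
One capturing group, so `findall` returns just the captured substring from the one match — 1 in all.

['qt']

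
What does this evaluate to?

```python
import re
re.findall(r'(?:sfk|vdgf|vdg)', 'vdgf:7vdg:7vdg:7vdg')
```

['vdgf', 'vdg', 'vdg', 'vdg']

`|` is ordered: at each position the engine commits to the first alternative that works.
Since nothing is captured, `findall` lists the 4 matched substrings directly.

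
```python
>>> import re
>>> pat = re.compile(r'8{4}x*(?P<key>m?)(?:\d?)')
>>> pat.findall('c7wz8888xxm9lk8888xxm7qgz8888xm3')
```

Pattern: exactly 4 of the literal '8', then zero or more of a literal 'x'; then optionally a literal 'm' (captured as 'key'); then optionally a digit (non-capturing group).
With a single group, `findall` returns only what that group captured — 3 items.

['m', 'm', 'm']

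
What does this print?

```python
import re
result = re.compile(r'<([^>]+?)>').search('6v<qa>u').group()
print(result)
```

<qa>

The match spans [2:6] → '<qa>'.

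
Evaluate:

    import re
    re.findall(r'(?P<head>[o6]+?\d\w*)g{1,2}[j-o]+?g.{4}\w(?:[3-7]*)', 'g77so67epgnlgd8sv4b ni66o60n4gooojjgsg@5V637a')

The pattern matches one or more of one of [o6] (lazy), then a digit, then zero or more of a word character (captured as 'head'); then 1 to 2 of a literal 'g', then one or more of a character in [j-o] (lazy); then the literal 'g', then exactly 4 of any character, then a word character; then zero or more of a character in [3-7] (non-capturing group).
Because there's exactly one group, `findall` drops the full match and keeps group 1 from each hit.

['o67ep', '66o60n4']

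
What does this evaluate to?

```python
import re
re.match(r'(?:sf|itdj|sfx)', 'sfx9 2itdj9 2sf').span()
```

`re.match` only tries the pattern at the start of the string.
The match spans [0:2] → 'sf'.

(0, 2)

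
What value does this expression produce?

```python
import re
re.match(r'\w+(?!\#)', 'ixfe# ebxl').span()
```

(0, 3)

The negative lookaround is zero-width — it rules out positions where the adjacent text would match, without consuming anything.
`re.match` won't scan ahead — the pattern has to work from the very first character.
The match spans [0:3] → 'ixf'.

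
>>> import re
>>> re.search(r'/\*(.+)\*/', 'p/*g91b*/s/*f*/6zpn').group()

'/*g91b*/s/*f*/'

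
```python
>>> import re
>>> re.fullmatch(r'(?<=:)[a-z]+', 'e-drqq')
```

None

Because the assertion is zero-width, the text it checks is not consumed and won't appear in the result.
For `fullmatch`, every character of the input must be accounted for by the pattern.
Here there's no way to consume every character, so the call returns None.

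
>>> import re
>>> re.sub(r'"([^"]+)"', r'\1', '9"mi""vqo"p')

'9mivqop'

Matches: at [1:5] → '"mi"'; at [5:10] → '"vqo"'.
The replacement refers to a captured group, so each match is rewritten using its own captured text.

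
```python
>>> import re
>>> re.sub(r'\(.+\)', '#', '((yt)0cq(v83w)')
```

'#'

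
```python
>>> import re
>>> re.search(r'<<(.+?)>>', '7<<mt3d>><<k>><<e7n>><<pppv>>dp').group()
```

A `+?`/`*?`/`{m,n}?` starts at its minimum and grows only as far as needed for what follows to match.
`search` walks the string left to right and returns the first match it finds.
The match spans [1:9] → '<<mt3d>>'.
Captured: group 1 = 'mt3d'.

'<<mt3d>>'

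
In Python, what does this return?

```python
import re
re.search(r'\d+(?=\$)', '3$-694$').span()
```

(0, 1)

The lookaround is zero-width — it requires the adjacent text to match without consuming it, so the asserted text isn't part of the match.
The match spans [0:1] → '3'.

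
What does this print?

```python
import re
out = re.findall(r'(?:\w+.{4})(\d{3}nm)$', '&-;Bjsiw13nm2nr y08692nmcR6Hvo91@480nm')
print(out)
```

Pattern: one or more of a word character, then exactly 4 of any character (non-capturing group); then exactly 3 of a digit, then the literal 'nm' (captured); then anchored at the end.
Scanning left to right: at [16:38] match 'y08692nmcR6Hvo91@480nm', group 1 = '480nm'.
With a single group, `findall` returns only what that group captured — 1 item.

['480nm']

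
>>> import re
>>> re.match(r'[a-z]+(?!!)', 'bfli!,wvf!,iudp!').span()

`(?!…)`/`(?<!…)` only lets a position through if the neighbouring text does NOT match; no characters are consumed.
`match` is anchored at position 0; if the pattern doesn't fit there, it returns None.
The match spans [0:3] → 'bfl'.

(0, 3)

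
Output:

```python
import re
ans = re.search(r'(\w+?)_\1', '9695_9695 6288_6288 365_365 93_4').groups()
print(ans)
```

('9695',)

The match spans [0:9] → '9695_9695'.
Captured: group 1 = '9695'.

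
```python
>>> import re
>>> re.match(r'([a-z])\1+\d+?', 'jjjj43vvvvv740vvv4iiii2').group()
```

'jjjj4'

`re.match` only tries the pattern at the start of the string.
The match spans [0:5] → 'jjjj4'.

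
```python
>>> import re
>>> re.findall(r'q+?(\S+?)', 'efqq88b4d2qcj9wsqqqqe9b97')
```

Pattern: one or more of a literal 'q' (lazy); then one or more of a non-whitespace character (lazy) (captured).
A non-greedy quantifier consumes as few characters as it can — just enough that the remainder of the pattern still matches from where it stops; whatever follows it matches normally.
Scanning left to right: at [2:4] match 'qq', group 1 = 'q'; at [10:12] match 'qc', group 1 = 'c'; at [16:18] match 'qq', group 1 = 'q'; at [18:20] match 'qq', group 1 = 'q'.
One capturing group, so `findall` returns just the captured substring from each match — 4 in all.

['q', 'c', 'q', 'q']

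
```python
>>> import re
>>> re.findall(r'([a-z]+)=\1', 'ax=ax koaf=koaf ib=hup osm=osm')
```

['ax', 'koaf', 'osm']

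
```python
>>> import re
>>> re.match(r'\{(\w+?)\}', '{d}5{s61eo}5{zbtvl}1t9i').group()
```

'{d}'

`match` is anchored at position 0; if the pattern doesn't fit there, it returns None.
The match spans [0:3] → '{d}'.
Captured: group 1 = 'd'.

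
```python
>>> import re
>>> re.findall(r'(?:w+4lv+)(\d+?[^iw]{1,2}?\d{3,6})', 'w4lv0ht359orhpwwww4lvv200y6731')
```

['0ht359', '200y6731']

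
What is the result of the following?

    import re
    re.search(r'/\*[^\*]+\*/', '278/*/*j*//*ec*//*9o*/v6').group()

'/*j*/'

The match spans [5:10] → '/*j*/'.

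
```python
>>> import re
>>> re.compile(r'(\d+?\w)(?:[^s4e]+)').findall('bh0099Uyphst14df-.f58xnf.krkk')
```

['00', '14']

The `?` after the quantifier makes it lazy — it takes as little as possible before letting the rest of the pattern try.
Because there's exactly one group, `findall` drops the full match and keeps group 1 from each hit.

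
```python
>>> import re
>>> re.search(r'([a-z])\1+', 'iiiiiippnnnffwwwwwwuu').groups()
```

('i',)

A backreference is literal: `\1` must see the identical characters the first group matched.
`re.search` scans for the first position where the pattern succeeds.
The match spans [0:6] → 'iiiiii'.
Captured: group 1 = 'i'.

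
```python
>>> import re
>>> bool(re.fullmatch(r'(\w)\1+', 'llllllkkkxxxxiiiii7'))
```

False

For `fullmatch`, every character of the input must be accounted for by the pattern.
Here there's no way to consume every character, so the call returns None, and `bool(None)` is False.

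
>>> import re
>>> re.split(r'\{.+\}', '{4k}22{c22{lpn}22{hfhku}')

['', '']

Matches to split on: at [0:24] → '{4k}22{c22{lpn}22{hfhku}'.
`split` removes every match and returns the 2 fragments in between.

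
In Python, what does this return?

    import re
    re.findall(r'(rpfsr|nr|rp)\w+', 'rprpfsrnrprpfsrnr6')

['rp']

One capturing group, so `findall` returns just the captured substring from the one match — 1 in all.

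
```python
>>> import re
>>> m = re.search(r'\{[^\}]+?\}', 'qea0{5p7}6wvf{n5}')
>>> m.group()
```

Unlike `match`, `search` isn't anchored — it looks for the pattern anywhere in the string.
The match spans [4:9] → '{5p7}'.

'{5p7}'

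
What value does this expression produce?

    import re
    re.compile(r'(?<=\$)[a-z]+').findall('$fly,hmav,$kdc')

['fly', 'kdc']

The lookaround is zero-width — it requires the adjacent text to match without consuming it, so the asserted text isn't part of the match.
`findall` yields the raw match text (2 of them) because the pattern has no groups.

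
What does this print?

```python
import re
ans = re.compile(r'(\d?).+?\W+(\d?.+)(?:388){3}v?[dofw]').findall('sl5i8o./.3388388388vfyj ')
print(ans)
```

[('', '3')]

This matches optionally a digit (captured); then one or more of any character (lazy), then one or more of a non-word character; then optionally a digit, then one or more of any character (captured); then the literal '388' repeated 3 times, then optionally a literal 'v', then one of [dofw].
Walking the string: at [0:21] match 'sl5i8o./.3388388388vf', groups = ('', '3').
Multiple groups make `findall` return tuples — one 2-tuple for the one match.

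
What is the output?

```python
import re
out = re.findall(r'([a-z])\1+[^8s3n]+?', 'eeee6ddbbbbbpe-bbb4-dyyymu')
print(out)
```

A backreference is literal: `\1` must see the identical characters the first group matched.
Matches: at [0:5] match 'eeee6', group 1 = 'e'; at [5:8] match 'ddb', group 1 = 'd'; at [8:13] match 'bbbbp', group 1 = 'b'; at [15:19] match 'bbb4', group 1 = 'b'; at [21:25] match 'yyym', group 1 = 'y'.
Because there's exactly one group, `findall` drops the full match and keeps group 1 from each hit.

['e', 'd', 'b', 'b', 'y']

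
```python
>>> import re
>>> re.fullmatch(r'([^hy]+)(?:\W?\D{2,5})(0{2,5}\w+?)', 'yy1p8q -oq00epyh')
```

None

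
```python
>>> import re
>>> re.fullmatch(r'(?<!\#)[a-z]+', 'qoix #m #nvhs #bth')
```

None

For `fullmatch`, every character of the input must be accounted for by the pattern.
Here the pattern can't cover the whole string, so the call returns None.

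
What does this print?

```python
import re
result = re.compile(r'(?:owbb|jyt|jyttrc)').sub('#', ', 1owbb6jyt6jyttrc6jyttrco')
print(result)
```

, 1#6#6#trc6#trco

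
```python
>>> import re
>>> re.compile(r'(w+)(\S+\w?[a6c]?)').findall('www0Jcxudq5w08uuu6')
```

The pattern matches one or more of a literal 'w' (captured); then one or more of a non-whitespace character, then optionally a word character, then optionally one of [a6c] (captured).
Scanning left to right: at [0:18] match 'www0Jcxudq5w08uuu6', groups = ('www', '0Jcxudq5w08uuu6').
With 2 capturing groups, `findall` returns a 2-tuple per match.

[('www', '0Jcxudq5w08uuu6')]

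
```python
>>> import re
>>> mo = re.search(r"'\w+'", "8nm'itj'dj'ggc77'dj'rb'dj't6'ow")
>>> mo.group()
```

"'itj'"

The match spans [3:8] → "'itj'".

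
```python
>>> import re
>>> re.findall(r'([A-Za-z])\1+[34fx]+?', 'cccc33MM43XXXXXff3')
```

`\1` has to match the exact text group 1 already captured.
Walking the string: at [0:5] match 'cccc3', group 1 = 'c'; at [6:9] match 'MM4', group 1 = 'M'; at [10:16] match 'XXXXXf', group 1 = 'X'.
One capturing group, so `findall` returns just the captured substring from each match — 3 in all.

['c', 'M', 'X']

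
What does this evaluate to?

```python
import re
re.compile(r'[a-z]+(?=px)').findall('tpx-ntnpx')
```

['t', 'ntn']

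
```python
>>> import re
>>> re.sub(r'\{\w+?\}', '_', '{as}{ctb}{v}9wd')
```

'___9wd'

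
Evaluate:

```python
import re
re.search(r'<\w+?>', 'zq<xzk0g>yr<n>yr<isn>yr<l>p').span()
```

`re.search` tries every starting position until one works.
The match spans [2:9] → '<xzk0g>'.

(2, 9)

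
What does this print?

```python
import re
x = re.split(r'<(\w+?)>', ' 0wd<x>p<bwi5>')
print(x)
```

Matches to split on: at [4:7] → '<x>'; at [8:14] → '<bwi5>'.
The group in the pattern means `split` returns the separators' captures alongside the pieces.

[' 0wd', 'x', 'p', 'bwi5', '']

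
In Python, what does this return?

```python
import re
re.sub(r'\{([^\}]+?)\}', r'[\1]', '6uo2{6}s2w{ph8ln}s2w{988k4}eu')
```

Matches: at [4:7] → '{6}'; at [10:17] → '{ph8ln}'; at [20:27] → '{988k4}'.
`\1` in the replacement pulls in group 1's text for each match.

'6uo2[6]s2w[ph8ln]s2w[988k4]eu'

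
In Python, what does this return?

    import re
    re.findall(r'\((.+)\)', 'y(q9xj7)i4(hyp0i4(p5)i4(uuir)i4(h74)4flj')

`findall` collects group 1 from the one match (1 total).

['q9xj7)i4(hyp0i4(p5)i4(uuir)i4(h74']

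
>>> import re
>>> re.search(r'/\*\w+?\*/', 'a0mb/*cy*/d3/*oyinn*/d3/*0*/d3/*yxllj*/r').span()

The match spans [4:10] → '/*cy*/'.

(4, 10)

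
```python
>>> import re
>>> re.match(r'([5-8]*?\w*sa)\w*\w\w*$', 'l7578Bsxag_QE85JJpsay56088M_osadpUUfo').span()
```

The pattern matches zero or more of a character in [5-8] (lazy), then zero or more of a word character, then the literal 'sa' (captured); then zero or more of a word character, then a word character, then zero or more of a word character; then anchored at the end.
With `match`, the pattern is implicitly anchored at the beginning.
The match spans [0:37] → 'l7578Bsxag_QE85JJpsay56088M_osadpUUfo'.
Captured: group 1 = 'l7578Bsxag_QE85JJpsay56088M_osa'.

(0, 37)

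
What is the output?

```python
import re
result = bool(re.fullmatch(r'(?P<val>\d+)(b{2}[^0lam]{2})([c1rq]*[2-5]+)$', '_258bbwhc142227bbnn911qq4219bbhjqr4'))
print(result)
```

False

The pattern matches one or more of a digit (captured as 'val'); then exactly 2 of a literal 'b', then exactly 2 of any character except [0lam] (captured); then zero or more of one of [c1rq], then one or more of a character in [2-5] (captured); then anchored at the end.
For `fullmatch`, every character of the input must be accounted for by the pattern.
Here there's no way to consume every character, so the call returns None, and `bool(None)` is False.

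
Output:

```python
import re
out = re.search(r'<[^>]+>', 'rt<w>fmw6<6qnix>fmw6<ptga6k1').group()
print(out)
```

<w>

Unlike `match`, `search` isn't anchored — it looks for the pattern anywhere in the string.
The match spans [2:5] → '<w>'.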